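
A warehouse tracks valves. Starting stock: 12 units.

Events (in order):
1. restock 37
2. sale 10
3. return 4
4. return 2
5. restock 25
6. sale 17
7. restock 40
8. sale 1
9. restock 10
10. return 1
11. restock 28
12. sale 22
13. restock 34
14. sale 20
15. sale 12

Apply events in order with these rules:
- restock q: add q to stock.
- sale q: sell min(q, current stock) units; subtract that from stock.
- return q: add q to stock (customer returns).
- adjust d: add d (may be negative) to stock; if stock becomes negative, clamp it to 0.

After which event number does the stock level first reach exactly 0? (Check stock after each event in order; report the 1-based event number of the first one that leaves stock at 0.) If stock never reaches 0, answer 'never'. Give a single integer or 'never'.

Answer: never

Derivation:
Processing events:
Start: stock = 12
  Event 1 (restock 37): 12 + 37 = 49
  Event 2 (sale 10): sell min(10,49)=10. stock: 49 - 10 = 39. total_sold = 10
  Event 3 (return 4): 39 + 4 = 43
  Event 4 (return 2): 43 + 2 = 45
  Event 5 (restock 25): 45 + 25 = 70
  Event 6 (sale 17): sell min(17,70)=17. stock: 70 - 17 = 53. total_sold = 27
  Event 7 (restock 40): 53 + 40 = 93
  Event 8 (sale 1): sell min(1,93)=1. stock: 93 - 1 = 92. total_sold = 28
  Event 9 (restock 10): 92 + 10 = 102
  Event 10 (return 1): 102 + 1 = 103
  Event 11 (restock 28): 103 + 28 = 131
  Event 12 (sale 22): sell min(22,131)=22. stock: 131 - 22 = 109. total_sold = 50
  Event 13 (restock 34): 109 + 34 = 143
  Event 14 (sale 20): sell min(20,143)=20. stock: 143 - 20 = 123. total_sold = 70
  Event 15 (sale 12): sell min(12,123)=12. stock: 123 - 12 = 111. total_sold = 82
Final: stock = 111, total_sold = 82

Stock never reaches 0.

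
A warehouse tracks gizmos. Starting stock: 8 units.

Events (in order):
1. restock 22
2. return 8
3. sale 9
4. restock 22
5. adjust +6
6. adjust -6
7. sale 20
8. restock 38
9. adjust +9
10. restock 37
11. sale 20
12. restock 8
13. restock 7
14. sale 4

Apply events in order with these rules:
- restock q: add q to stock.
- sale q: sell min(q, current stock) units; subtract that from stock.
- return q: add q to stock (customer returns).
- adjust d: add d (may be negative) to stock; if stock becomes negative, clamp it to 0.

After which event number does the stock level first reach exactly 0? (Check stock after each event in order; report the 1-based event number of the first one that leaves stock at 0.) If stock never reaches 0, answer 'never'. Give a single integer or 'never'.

Processing events:
Start: stock = 8
  Event 1 (restock 22): 8 + 22 = 30
  Event 2 (return 8): 30 + 8 = 38
  Event 3 (sale 9): sell min(9,38)=9. stock: 38 - 9 = 29. total_sold = 9
  Event 4 (restock 22): 29 + 22 = 51
  Event 5 (adjust +6): 51 + 6 = 57
  Event 6 (adjust -6): 57 + -6 = 51
  Event 7 (sale 20): sell min(20,51)=20. stock: 51 - 20 = 31. total_sold = 29
  Event 8 (restock 38): 31 + 38 = 69
  Event 9 (adjust +9): 69 + 9 = 78
  Event 10 (restock 37): 78 + 37 = 115
  Event 11 (sale 20): sell min(20,115)=20. stock: 115 - 20 = 95. total_sold = 49
  Event 12 (restock 8): 95 + 8 = 103
  Event 13 (restock 7): 103 + 7 = 110
  Event 14 (sale 4): sell min(4,110)=4. stock: 110 - 4 = 106. total_sold = 53
Final: stock = 106, total_sold = 53

Stock never reaches 0.

Answer: never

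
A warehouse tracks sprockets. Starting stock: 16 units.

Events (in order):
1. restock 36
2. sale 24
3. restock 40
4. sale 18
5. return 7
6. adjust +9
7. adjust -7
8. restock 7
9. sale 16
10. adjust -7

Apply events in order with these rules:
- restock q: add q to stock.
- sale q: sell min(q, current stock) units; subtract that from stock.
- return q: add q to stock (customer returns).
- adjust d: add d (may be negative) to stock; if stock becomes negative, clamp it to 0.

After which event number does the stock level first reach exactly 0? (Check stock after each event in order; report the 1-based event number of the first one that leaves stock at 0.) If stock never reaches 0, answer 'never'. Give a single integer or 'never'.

Processing events:
Start: stock = 16
  Event 1 (restock 36): 16 + 36 = 52
  Event 2 (sale 24): sell min(24,52)=24. stock: 52 - 24 = 28. total_sold = 24
  Event 3 (restock 40): 28 + 40 = 68
  Event 4 (sale 18): sell min(18,68)=18. stock: 68 - 18 = 50. total_sold = 42
  Event 5 (return 7): 50 + 7 = 57
  Event 6 (adjust +9): 57 + 9 = 66
  Event 7 (adjust -7): 66 + -7 = 59
  Event 8 (restock 7): 59 + 7 = 66
  Event 9 (sale 16): sell min(16,66)=16. stock: 66 - 16 = 50. total_sold = 58
  Event 10 (adjust -7): 50 + -7 = 43
Final: stock = 43, total_sold = 58

Stock never reaches 0.

Answer: never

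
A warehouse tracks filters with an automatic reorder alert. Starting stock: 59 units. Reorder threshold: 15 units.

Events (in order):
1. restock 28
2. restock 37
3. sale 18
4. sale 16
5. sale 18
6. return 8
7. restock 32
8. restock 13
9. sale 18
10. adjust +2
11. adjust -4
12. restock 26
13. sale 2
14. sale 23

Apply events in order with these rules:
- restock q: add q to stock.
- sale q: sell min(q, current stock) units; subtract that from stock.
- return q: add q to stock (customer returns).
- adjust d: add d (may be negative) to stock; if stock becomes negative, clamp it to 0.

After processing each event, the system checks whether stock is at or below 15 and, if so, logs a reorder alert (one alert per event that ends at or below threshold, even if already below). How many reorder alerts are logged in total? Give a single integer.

Processing events:
Start: stock = 59
  Event 1 (restock 28): 59 + 28 = 87
  Event 2 (restock 37): 87 + 37 = 124
  Event 3 (sale 18): sell min(18,124)=18. stock: 124 - 18 = 106. total_sold = 18
  Event 4 (sale 16): sell min(16,106)=16. stock: 106 - 16 = 90. total_sold = 34
  Event 5 (sale 18): sell min(18,90)=18. stock: 90 - 18 = 72. total_sold = 52
  Event 6 (return 8): 72 + 8 = 80
  Event 7 (restock 32): 80 + 32 = 112
  Event 8 (restock 13): 112 + 13 = 125
  Event 9 (sale 18): sell min(18,125)=18. stock: 125 - 18 = 107. total_sold = 70
  Event 10 (adjust +2): 107 + 2 = 109
  Event 11 (adjust -4): 109 + -4 = 105
  Event 12 (restock 26): 105 + 26 = 131
  Event 13 (sale 2): sell min(2,131)=2. stock: 131 - 2 = 129. total_sold = 72
  Event 14 (sale 23): sell min(23,129)=23. stock: 129 - 23 = 106. total_sold = 95
Final: stock = 106, total_sold = 95

Checking against threshold 15:
  After event 1: stock=87 > 15
  After event 2: stock=124 > 15
  After event 3: stock=106 > 15
  After event 4: stock=90 > 15
  After event 5: stock=72 > 15
  After event 6: stock=80 > 15
  After event 7: stock=112 > 15
  After event 8: stock=125 > 15
  After event 9: stock=107 > 15
  After event 10: stock=109 > 15
  After event 11: stock=105 > 15
  After event 12: stock=131 > 15
  After event 13: stock=129 > 15
  After event 14: stock=106 > 15
Alert events: []. Count = 0

Answer: 0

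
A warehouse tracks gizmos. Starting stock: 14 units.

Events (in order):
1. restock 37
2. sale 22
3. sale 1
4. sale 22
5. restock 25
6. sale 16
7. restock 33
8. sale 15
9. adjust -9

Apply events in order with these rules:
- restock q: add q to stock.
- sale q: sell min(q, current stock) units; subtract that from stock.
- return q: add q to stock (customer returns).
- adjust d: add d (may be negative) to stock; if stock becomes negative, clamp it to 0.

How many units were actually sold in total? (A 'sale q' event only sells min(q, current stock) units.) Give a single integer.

Processing events:
Start: stock = 14
  Event 1 (restock 37): 14 + 37 = 51
  Event 2 (sale 22): sell min(22,51)=22. stock: 51 - 22 = 29. total_sold = 22
  Event 3 (sale 1): sell min(1,29)=1. stock: 29 - 1 = 28. total_sold = 23
  Event 4 (sale 22): sell min(22,28)=22. stock: 28 - 22 = 6. total_sold = 45
  Event 5 (restock 25): 6 + 25 = 31
  Event 6 (sale 16): sell min(16,31)=16. stock: 31 - 16 = 15. total_sold = 61
  Event 7 (restock 33): 15 + 33 = 48
  Event 8 (sale 15): sell min(15,48)=15. stock: 48 - 15 = 33. total_sold = 76
  Event 9 (adjust -9): 33 + -9 = 24
Final: stock = 24, total_sold = 76

Answer: 76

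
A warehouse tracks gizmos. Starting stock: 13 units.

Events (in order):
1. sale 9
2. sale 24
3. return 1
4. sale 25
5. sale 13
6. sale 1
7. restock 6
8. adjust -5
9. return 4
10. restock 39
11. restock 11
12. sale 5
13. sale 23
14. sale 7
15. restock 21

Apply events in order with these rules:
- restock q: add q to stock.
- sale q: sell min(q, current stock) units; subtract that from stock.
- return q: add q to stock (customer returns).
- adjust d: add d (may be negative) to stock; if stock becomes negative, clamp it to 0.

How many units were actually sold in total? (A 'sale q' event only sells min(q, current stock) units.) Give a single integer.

Processing events:
Start: stock = 13
  Event 1 (sale 9): sell min(9,13)=9. stock: 13 - 9 = 4. total_sold = 9
  Event 2 (sale 24): sell min(24,4)=4. stock: 4 - 4 = 0. total_sold = 13
  Event 3 (return 1): 0 + 1 = 1
  Event 4 (sale 25): sell min(25,1)=1. stock: 1 - 1 = 0. total_sold = 14
  Event 5 (sale 13): sell min(13,0)=0. stock: 0 - 0 = 0. total_sold = 14
  Event 6 (sale 1): sell min(1,0)=0. stock: 0 - 0 = 0. total_sold = 14
  Event 7 (restock 6): 0 + 6 = 6
  Event 8 (adjust -5): 6 + -5 = 1
  Event 9 (return 4): 1 + 4 = 5
  Event 10 (restock 39): 5 + 39 = 44
  Event 11 (restock 11): 44 + 11 = 55
  Event 12 (sale 5): sell min(5,55)=5. stock: 55 - 5 = 50. total_sold = 19
  Event 13 (sale 23): sell min(23,50)=23. stock: 50 - 23 = 27. total_sold = 42
  Event 14 (sale 7): sell min(7,27)=7. stock: 27 - 7 = 20. total_sold = 49
  Event 15 (restock 21): 20 + 21 = 41
Final: stock = 41, total_sold = 49

Answer: 49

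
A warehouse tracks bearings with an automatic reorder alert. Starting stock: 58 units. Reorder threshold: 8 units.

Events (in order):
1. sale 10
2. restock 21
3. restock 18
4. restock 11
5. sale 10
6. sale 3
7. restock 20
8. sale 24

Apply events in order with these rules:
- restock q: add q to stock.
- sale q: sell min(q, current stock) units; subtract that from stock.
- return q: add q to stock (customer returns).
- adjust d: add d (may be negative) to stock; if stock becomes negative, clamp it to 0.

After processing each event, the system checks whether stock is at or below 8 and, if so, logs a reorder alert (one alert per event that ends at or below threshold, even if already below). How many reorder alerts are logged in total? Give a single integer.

Answer: 0

Derivation:
Processing events:
Start: stock = 58
  Event 1 (sale 10): sell min(10,58)=10. stock: 58 - 10 = 48. total_sold = 10
  Event 2 (restock 21): 48 + 21 = 69
  Event 3 (restock 18): 69 + 18 = 87
  Event 4 (restock 11): 87 + 11 = 98
  Event 5 (sale 10): sell min(10,98)=10. stock: 98 - 10 = 88. total_sold = 20
  Event 6 (sale 3): sell min(3,88)=3. stock: 88 - 3 = 85. total_sold = 23
  Event 7 (restock 20): 85 + 20 = 105
  Event 8 (sale 24): sell min(24,105)=24. stock: 105 - 24 = 81. total_sold = 47
Final: stock = 81, total_sold = 47

Checking against threshold 8:
  After event 1: stock=48 > 8
  After event 2: stock=69 > 8
  After event 3: stock=87 > 8
  After event 4: stock=98 > 8
  After event 5: stock=88 > 8
  After event 6: stock=85 > 8
  After event 7: stock=105 > 8
  After event 8: stock=81 > 8
Alert events: []. Count = 0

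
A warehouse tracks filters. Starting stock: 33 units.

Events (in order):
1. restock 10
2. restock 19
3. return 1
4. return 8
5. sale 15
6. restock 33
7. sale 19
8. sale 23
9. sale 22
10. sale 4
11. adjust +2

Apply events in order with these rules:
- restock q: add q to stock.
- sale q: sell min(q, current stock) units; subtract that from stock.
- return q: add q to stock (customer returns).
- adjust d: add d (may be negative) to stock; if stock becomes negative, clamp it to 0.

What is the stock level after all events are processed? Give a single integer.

Answer: 23

Derivation:
Processing events:
Start: stock = 33
  Event 1 (restock 10): 33 + 10 = 43
  Event 2 (restock 19): 43 + 19 = 62
  Event 3 (return 1): 62 + 1 = 63
  Event 4 (return 8): 63 + 8 = 71
  Event 5 (sale 15): sell min(15,71)=15. stock: 71 - 15 = 56. total_sold = 15
  Event 6 (restock 33): 56 + 33 = 89
  Event 7 (sale 19): sell min(19,89)=19. stock: 89 - 19 = 70. total_sold = 34
  Event 8 (sale 23): sell min(23,70)=23. stock: 70 - 23 = 47. total_sold = 57
  Event 9 (sale 22): sell min(22,47)=22. stock: 47 - 22 = 25. total_sold = 79
  Event 10 (sale 4): sell min(4,25)=4. stock: 25 - 4 = 21. total_sold = 83
  Event 11 (adjust +2): 21 + 2 = 23
Final: stock = 23, total_sold = 83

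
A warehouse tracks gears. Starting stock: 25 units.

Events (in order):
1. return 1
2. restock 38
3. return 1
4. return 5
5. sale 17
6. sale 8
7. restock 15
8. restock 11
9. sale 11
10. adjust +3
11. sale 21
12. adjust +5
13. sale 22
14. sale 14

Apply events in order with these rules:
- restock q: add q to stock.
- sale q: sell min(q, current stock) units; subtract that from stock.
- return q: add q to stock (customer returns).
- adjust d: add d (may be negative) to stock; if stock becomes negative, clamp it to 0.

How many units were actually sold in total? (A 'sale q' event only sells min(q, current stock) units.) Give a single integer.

Processing events:
Start: stock = 25
  Event 1 (return 1): 25 + 1 = 26
  Event 2 (restock 38): 26 + 38 = 64
  Event 3 (return 1): 64 + 1 = 65
  Event 4 (return 5): 65 + 5 = 70
  Event 5 (sale 17): sell min(17,70)=17. stock: 70 - 17 = 53. total_sold = 17
  Event 6 (sale 8): sell min(8,53)=8. stock: 53 - 8 = 45. total_sold = 25
  Event 7 (restock 15): 45 + 15 = 60
  Event 8 (restock 11): 60 + 11 = 71
  Event 9 (sale 11): sell min(11,71)=11. stock: 71 - 11 = 60. total_sold = 36
  Event 10 (adjust +3): 60 + 3 = 63
  Event 11 (sale 21): sell min(21,63)=21. stock: 63 - 21 = 42. total_sold = 57
  Event 12 (adjust +5): 42 + 5 = 47
  Event 13 (sale 22): sell min(22,47)=22. stock: 47 - 22 = 25. total_sold = 79
  Event 14 (sale 14): sell min(14,25)=14. stock: 25 - 14 = 11. total_sold = 93
Final: stock = 11, total_sold = 93

Answer: 93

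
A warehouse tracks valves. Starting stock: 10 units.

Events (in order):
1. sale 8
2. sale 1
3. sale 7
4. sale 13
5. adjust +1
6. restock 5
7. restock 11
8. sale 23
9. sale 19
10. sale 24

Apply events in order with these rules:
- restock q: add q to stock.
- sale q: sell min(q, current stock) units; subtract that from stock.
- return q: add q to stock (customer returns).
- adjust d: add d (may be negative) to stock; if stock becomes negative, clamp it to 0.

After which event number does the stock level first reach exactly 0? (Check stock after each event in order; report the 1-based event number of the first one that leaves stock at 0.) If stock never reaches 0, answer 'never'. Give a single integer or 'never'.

Answer: 3

Derivation:
Processing events:
Start: stock = 10
  Event 1 (sale 8): sell min(8,10)=8. stock: 10 - 8 = 2. total_sold = 8
  Event 2 (sale 1): sell min(1,2)=1. stock: 2 - 1 = 1. total_sold = 9
  Event 3 (sale 7): sell min(7,1)=1. stock: 1 - 1 = 0. total_sold = 10
  Event 4 (sale 13): sell min(13,0)=0. stock: 0 - 0 = 0. total_sold = 10
  Event 5 (adjust +1): 0 + 1 = 1
  Event 6 (restock 5): 1 + 5 = 6
  Event 7 (restock 11): 6 + 11 = 17
  Event 8 (sale 23): sell min(23,17)=17. stock: 17 - 17 = 0. total_sold = 27
  Event 9 (sale 19): sell min(19,0)=0. stock: 0 - 0 = 0. total_sold = 27
  Event 10 (sale 24): sell min(24,0)=0. stock: 0 - 0 = 0. total_sold = 27
Final: stock = 0, total_sold = 27

First zero at event 3.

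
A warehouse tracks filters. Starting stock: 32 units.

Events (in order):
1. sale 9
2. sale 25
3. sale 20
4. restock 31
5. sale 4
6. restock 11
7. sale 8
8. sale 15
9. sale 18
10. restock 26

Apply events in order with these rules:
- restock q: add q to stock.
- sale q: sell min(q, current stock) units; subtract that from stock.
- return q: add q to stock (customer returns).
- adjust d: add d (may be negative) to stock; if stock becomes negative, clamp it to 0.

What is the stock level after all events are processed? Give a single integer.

Answer: 26

Derivation:
Processing events:
Start: stock = 32
  Event 1 (sale 9): sell min(9,32)=9. stock: 32 - 9 = 23. total_sold = 9
  Event 2 (sale 25): sell min(25,23)=23. stock: 23 - 23 = 0. total_sold = 32
  Event 3 (sale 20): sell min(20,0)=0. stock: 0 - 0 = 0. total_sold = 32
  Event 4 (restock 31): 0 + 31 = 31
  Event 5 (sale 4): sell min(4,31)=4. stock: 31 - 4 = 27. total_sold = 36
  Event 6 (restock 11): 27 + 11 = 38
  Event 7 (sale 8): sell min(8,38)=8. stock: 38 - 8 = 30. total_sold = 44
  Event 8 (sale 15): sell min(15,30)=15. stock: 30 - 15 = 15. total_sold = 59
  Event 9 (sale 18): sell min(18,15)=15. stock: 15 - 15 = 0. total_sold = 74
  Event 10 (restock 26): 0 + 26 = 26
Final: stock = 26, total_sold = 74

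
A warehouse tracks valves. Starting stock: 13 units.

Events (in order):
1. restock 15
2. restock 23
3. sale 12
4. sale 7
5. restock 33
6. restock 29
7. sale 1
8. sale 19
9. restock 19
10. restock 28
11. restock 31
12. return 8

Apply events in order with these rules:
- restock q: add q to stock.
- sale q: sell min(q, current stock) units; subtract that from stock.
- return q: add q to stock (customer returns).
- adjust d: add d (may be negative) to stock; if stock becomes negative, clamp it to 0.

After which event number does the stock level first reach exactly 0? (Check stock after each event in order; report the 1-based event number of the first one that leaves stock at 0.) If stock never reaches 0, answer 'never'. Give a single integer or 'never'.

Processing events:
Start: stock = 13
  Event 1 (restock 15): 13 + 15 = 28
  Event 2 (restock 23): 28 + 23 = 51
  Event 3 (sale 12): sell min(12,51)=12. stock: 51 - 12 = 39. total_sold = 12
  Event 4 (sale 7): sell min(7,39)=7. stock: 39 - 7 = 32. total_sold = 19
  Event 5 (restock 33): 32 + 33 = 65
  Event 6 (restock 29): 65 + 29 = 94
  Event 7 (sale 1): sell min(1,94)=1. stock: 94 - 1 = 93. total_sold = 20
  Event 8 (sale 19): sell min(19,93)=19. stock: 93 - 19 = 74. total_sold = 39
  Event 9 (restock 19): 74 + 19 = 93
  Event 10 (restock 28): 93 + 28 = 121
  Event 11 (restock 31): 121 + 31 = 152
  Event 12 (return 8): 152 + 8 = 160
Final: stock = 160, total_sold = 39

Stock never reaches 0.

Answer: never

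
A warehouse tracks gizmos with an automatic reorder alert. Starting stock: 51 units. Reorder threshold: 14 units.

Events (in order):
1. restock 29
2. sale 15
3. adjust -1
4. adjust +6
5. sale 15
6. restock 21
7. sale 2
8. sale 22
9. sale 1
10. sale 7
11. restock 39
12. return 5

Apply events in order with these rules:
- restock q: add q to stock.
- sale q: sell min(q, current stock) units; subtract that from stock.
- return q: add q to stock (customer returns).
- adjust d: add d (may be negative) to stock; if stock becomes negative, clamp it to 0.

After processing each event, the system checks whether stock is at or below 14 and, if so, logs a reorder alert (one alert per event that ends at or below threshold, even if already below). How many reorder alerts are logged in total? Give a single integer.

Processing events:
Start: stock = 51
  Event 1 (restock 29): 51 + 29 = 80
  Event 2 (sale 15): sell min(15,80)=15. stock: 80 - 15 = 65. total_sold = 15
  Event 3 (adjust -1): 65 + -1 = 64
  Event 4 (adjust +6): 64 + 6 = 70
  Event 5 (sale 15): sell min(15,70)=15. stock: 70 - 15 = 55. total_sold = 30
  Event 6 (restock 21): 55 + 21 = 76
  Event 7 (sale 2): sell min(2,76)=2. stock: 76 - 2 = 74. total_sold = 32
  Event 8 (sale 22): sell min(22,74)=22. stock: 74 - 22 = 52. total_sold = 54
  Event 9 (sale 1): sell min(1,52)=1. stock: 52 - 1 = 51. total_sold = 55
  Event 10 (sale 7): sell min(7,51)=7. stock: 51 - 7 = 44. total_sold = 62
  Event 11 (restock 39): 44 + 39 = 83
  Event 12 (return 5): 83 + 5 = 88
Final: stock = 88, total_sold = 62

Checking against threshold 14:
  After event 1: stock=80 > 14
  After event 2: stock=65 > 14
  After event 3: stock=64 > 14
  After event 4: stock=70 > 14
  After event 5: stock=55 > 14
  After event 6: stock=76 > 14
  After event 7: stock=74 > 14
  After event 8: stock=52 > 14
  After event 9: stock=51 > 14
  After event 10: stock=44 > 14
  After event 11: stock=83 > 14
  After event 12: stock=88 > 14
Alert events: []. Count = 0

Answer: 0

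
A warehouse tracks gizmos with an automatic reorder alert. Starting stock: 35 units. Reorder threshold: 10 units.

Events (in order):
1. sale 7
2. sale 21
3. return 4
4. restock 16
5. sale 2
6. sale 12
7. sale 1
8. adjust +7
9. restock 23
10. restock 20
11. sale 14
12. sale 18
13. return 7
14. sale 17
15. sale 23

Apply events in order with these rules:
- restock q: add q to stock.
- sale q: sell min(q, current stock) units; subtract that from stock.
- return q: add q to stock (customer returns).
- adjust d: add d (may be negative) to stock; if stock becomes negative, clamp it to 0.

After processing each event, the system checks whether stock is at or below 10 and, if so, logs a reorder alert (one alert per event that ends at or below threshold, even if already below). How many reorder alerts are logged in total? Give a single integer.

Processing events:
Start: stock = 35
  Event 1 (sale 7): sell min(7,35)=7. stock: 35 - 7 = 28. total_sold = 7
  Event 2 (sale 21): sell min(21,28)=21. stock: 28 - 21 = 7. total_sold = 28
  Event 3 (return 4): 7 + 4 = 11
  Event 4 (restock 16): 11 + 16 = 27
  Event 5 (sale 2): sell min(2,27)=2. stock: 27 - 2 = 25. total_sold = 30
  Event 6 (sale 12): sell min(12,25)=12. stock: 25 - 12 = 13. total_sold = 42
  Event 7 (sale 1): sell min(1,13)=1. stock: 13 - 1 = 12. total_sold = 43
  Event 8 (adjust +7): 12 + 7 = 19
  Event 9 (restock 23): 19 + 23 = 42
  Event 10 (restock 20): 42 + 20 = 62
  Event 11 (sale 14): sell min(14,62)=14. stock: 62 - 14 = 48. total_sold = 57
  Event 12 (sale 18): sell min(18,48)=18. stock: 48 - 18 = 30. total_sold = 75
  Event 13 (return 7): 30 + 7 = 37
  Event 14 (sale 17): sell min(17,37)=17. stock: 37 - 17 = 20. total_sold = 92
  Event 15 (sale 23): sell min(23,20)=20. stock: 20 - 20 = 0. total_sold = 112
Final: stock = 0, total_sold = 112

Checking against threshold 10:
  After event 1: stock=28 > 10
  After event 2: stock=7 <= 10 -> ALERT
  After event 3: stock=11 > 10
  After event 4: stock=27 > 10
  After event 5: stock=25 > 10
  After event 6: stock=13 > 10
  After event 7: stock=12 > 10
  After event 8: stock=19 > 10
  After event 9: stock=42 > 10
  After event 10: stock=62 > 10
  After event 11: stock=48 > 10
  After event 12: stock=30 > 10
  After event 13: stock=37 > 10
  After event 14: stock=20 > 10
  After event 15: stock=0 <= 10 -> ALERT
Alert events: [2, 15]. Count = 2

Answer: 2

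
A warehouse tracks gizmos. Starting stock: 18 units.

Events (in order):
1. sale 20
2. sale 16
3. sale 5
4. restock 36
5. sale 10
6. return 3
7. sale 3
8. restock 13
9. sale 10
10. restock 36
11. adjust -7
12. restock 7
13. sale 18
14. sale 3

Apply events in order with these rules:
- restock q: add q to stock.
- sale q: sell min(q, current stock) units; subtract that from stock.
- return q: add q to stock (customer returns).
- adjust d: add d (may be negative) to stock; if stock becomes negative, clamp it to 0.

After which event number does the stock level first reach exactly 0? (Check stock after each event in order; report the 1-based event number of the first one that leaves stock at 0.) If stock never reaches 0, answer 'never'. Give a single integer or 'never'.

Answer: 1

Derivation:
Processing events:
Start: stock = 18
  Event 1 (sale 20): sell min(20,18)=18. stock: 18 - 18 = 0. total_sold = 18
  Event 2 (sale 16): sell min(16,0)=0. stock: 0 - 0 = 0. total_sold = 18
  Event 3 (sale 5): sell min(5,0)=0. stock: 0 - 0 = 0. total_sold = 18
  Event 4 (restock 36): 0 + 36 = 36
  Event 5 (sale 10): sell min(10,36)=10. stock: 36 - 10 = 26. total_sold = 28
  Event 6 (return 3): 26 + 3 = 29
  Event 7 (sale 3): sell min(3,29)=3. stock: 29 - 3 = 26. total_sold = 31
  Event 8 (restock 13): 26 + 13 = 39
  Event 9 (sale 10): sell min(10,39)=10. stock: 39 - 10 = 29. total_sold = 41
  Event 10 (restock 36): 29 + 36 = 65
  Event 11 (adjust -7): 65 + -7 = 58
  Event 12 (restock 7): 58 + 7 = 65
  Event 13 (sale 18): sell min(18,65)=18. stock: 65 - 18 = 47. total_sold = 59
  Event 14 (sale 3): sell min(3,47)=3. stock: 47 - 3 = 44. total_sold = 62
Final: stock = 44, total_sold = 62

First zero at event 1.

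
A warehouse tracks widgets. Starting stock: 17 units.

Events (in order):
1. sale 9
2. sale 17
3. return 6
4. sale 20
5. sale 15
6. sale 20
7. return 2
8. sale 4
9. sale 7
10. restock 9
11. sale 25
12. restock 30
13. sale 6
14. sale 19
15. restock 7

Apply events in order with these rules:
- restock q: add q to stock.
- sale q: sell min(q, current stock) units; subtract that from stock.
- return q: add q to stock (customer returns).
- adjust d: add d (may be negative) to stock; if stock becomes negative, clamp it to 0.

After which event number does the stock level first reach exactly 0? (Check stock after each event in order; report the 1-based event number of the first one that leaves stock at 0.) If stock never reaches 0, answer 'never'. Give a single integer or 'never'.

Answer: 2

Derivation:
Processing events:
Start: stock = 17
  Event 1 (sale 9): sell min(9,17)=9. stock: 17 - 9 = 8. total_sold = 9
  Event 2 (sale 17): sell min(17,8)=8. stock: 8 - 8 = 0. total_sold = 17
  Event 3 (return 6): 0 + 6 = 6
  Event 4 (sale 20): sell min(20,6)=6. stock: 6 - 6 = 0. total_sold = 23
  Event 5 (sale 15): sell min(15,0)=0. stock: 0 - 0 = 0. total_sold = 23
  Event 6 (sale 20): sell min(20,0)=0. stock: 0 - 0 = 0. total_sold = 23
  Event 7 (return 2): 0 + 2 = 2
  Event 8 (sale 4): sell min(4,2)=2. stock: 2 - 2 = 0. total_sold = 25
  Event 9 (sale 7): sell min(7,0)=0. stock: 0 - 0 = 0. total_sold = 25
  Event 10 (restock 9): 0 + 9 = 9
  Event 11 (sale 25): sell min(25,9)=9. stock: 9 - 9 = 0. total_sold = 34
  Event 12 (restock 30): 0 + 30 = 30
  Event 13 (sale 6): sell min(6,30)=6. stock: 30 - 6 = 24. total_sold = 40
  Event 14 (sale 19): sell min(19,24)=19. stock: 24 - 19 = 5. total_sold = 59
  Event 15 (restock 7): 5 + 7 = 12
Final: stock = 12, total_sold = 59

First zero at event 2.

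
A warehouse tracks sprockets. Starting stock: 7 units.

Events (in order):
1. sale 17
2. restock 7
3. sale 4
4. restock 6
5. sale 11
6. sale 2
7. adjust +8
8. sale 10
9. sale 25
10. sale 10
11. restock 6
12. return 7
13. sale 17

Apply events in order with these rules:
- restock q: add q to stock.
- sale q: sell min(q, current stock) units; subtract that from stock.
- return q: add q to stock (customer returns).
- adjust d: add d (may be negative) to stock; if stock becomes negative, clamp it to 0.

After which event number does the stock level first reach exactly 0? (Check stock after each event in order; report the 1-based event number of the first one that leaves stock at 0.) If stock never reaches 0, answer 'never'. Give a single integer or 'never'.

Answer: 1

Derivation:
Processing events:
Start: stock = 7
  Event 1 (sale 17): sell min(17,7)=7. stock: 7 - 7 = 0. total_sold = 7
  Event 2 (restock 7): 0 + 7 = 7
  Event 3 (sale 4): sell min(4,7)=4. stock: 7 - 4 = 3. total_sold = 11
  Event 4 (restock 6): 3 + 6 = 9
  Event 5 (sale 11): sell min(11,9)=9. stock: 9 - 9 = 0. total_sold = 20
  Event 6 (sale 2): sell min(2,0)=0. stock: 0 - 0 = 0. total_sold = 20
  Event 7 (adjust +8): 0 + 8 = 8
  Event 8 (sale 10): sell min(10,8)=8. stock: 8 - 8 = 0. total_sold = 28
  Event 9 (sale 25): sell min(25,0)=0. stock: 0 - 0 = 0. total_sold = 28
  Event 10 (sale 10): sell min(10,0)=0. stock: 0 - 0 = 0. total_sold = 28
  Event 11 (restock 6): 0 + 6 = 6
  Event 12 (return 7): 6 + 7 = 13
  Event 13 (sale 17): sell min(17,13)=13. stock: 13 - 13 = 0. total_sold = 41
Final: stock = 0, total_sold = 41

First zero at event 1.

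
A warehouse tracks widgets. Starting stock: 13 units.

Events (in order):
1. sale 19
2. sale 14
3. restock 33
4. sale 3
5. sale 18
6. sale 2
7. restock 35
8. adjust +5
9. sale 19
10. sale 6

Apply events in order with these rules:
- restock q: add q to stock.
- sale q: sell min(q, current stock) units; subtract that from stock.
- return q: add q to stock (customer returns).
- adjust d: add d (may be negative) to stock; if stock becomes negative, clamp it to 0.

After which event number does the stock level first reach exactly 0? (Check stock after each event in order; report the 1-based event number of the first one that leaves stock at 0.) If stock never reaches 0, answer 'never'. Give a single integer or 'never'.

Answer: 1

Derivation:
Processing events:
Start: stock = 13
  Event 1 (sale 19): sell min(19,13)=13. stock: 13 - 13 = 0. total_sold = 13
  Event 2 (sale 14): sell min(14,0)=0. stock: 0 - 0 = 0. total_sold = 13
  Event 3 (restock 33): 0 + 33 = 33
  Event 4 (sale 3): sell min(3,33)=3. stock: 33 - 3 = 30. total_sold = 16
  Event 5 (sale 18): sell min(18,30)=18. stock: 30 - 18 = 12. total_sold = 34
  Event 6 (sale 2): sell min(2,12)=2. stock: 12 - 2 = 10. total_sold = 36
  Event 7 (restock 35): 10 + 35 = 45
  Event 8 (adjust +5): 45 + 5 = 50
  Event 9 (sale 19): sell min(19,50)=19. stock: 50 - 19 = 31. total_sold = 55
  Event 10 (sale 6): sell min(6,31)=6. stock: 31 - 6 = 25. total_sold = 61
Final: stock = 25, total_sold = 61

First zero at event 1.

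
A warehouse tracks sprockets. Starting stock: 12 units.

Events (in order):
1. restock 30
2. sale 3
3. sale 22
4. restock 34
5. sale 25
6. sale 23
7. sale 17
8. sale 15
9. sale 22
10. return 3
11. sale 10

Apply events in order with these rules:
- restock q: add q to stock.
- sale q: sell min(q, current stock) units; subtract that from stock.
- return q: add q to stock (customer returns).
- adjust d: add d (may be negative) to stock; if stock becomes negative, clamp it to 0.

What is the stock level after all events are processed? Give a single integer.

Answer: 0

Derivation:
Processing events:
Start: stock = 12
  Event 1 (restock 30): 12 + 30 = 42
  Event 2 (sale 3): sell min(3,42)=3. stock: 42 - 3 = 39. total_sold = 3
  Event 3 (sale 22): sell min(22,39)=22. stock: 39 - 22 = 17. total_sold = 25
  Event 4 (restock 34): 17 + 34 = 51
  Event 5 (sale 25): sell min(25,51)=25. stock: 51 - 25 = 26. total_sold = 50
  Event 6 (sale 23): sell min(23,26)=23. stock: 26 - 23 = 3. total_sold = 73
  Event 7 (sale 17): sell min(17,3)=3. stock: 3 - 3 = 0. total_sold = 76
  Event 8 (sale 15): sell min(15,0)=0. stock: 0 - 0 = 0. total_sold = 76
  Event 9 (sale 22): sell min(22,0)=0. stock: 0 - 0 = 0. total_sold = 76
  Event 10 (return 3): 0 + 3 = 3
  Event 11 (sale 10): sell min(10,3)=3. stock: 3 - 3 = 0. total_sold = 79
Final: stock = 0, total_sold = 79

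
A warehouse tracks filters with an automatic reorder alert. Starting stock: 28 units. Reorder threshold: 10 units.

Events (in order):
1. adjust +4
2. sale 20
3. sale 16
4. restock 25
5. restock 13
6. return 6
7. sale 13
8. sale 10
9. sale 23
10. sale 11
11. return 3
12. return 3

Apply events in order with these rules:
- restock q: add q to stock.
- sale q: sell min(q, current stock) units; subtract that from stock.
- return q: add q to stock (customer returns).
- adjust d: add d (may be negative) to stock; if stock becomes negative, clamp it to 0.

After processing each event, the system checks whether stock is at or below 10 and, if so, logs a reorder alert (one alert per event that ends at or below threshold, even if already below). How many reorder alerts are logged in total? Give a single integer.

Processing events:
Start: stock = 28
  Event 1 (adjust +4): 28 + 4 = 32
  Event 2 (sale 20): sell min(20,32)=20. stock: 32 - 20 = 12. total_sold = 20
  Event 3 (sale 16): sell min(16,12)=12. stock: 12 - 12 = 0. total_sold = 32
  Event 4 (restock 25): 0 + 25 = 25
  Event 5 (restock 13): 25 + 13 = 38
  Event 6 (return 6): 38 + 6 = 44
  Event 7 (sale 13): sell min(13,44)=13. stock: 44 - 13 = 31. total_sold = 45
  Event 8 (sale 10): sell min(10,31)=10. stock: 31 - 10 = 21. total_sold = 55
  Event 9 (sale 23): sell min(23,21)=21. stock: 21 - 21 = 0. total_sold = 76
  Event 10 (sale 11): sell min(11,0)=0. stock: 0 - 0 = 0. total_sold = 76
  Event 11 (return 3): 0 + 3 = 3
  Event 12 (return 3): 3 + 3 = 6
Final: stock = 6, total_sold = 76

Checking against threshold 10:
  After event 1: stock=32 > 10
  After event 2: stock=12 > 10
  After event 3: stock=0 <= 10 -> ALERT
  After event 4: stock=25 > 10
  After event 5: stock=38 > 10
  After event 6: stock=44 > 10
  After event 7: stock=31 > 10
  After event 8: stock=21 > 10
  After event 9: stock=0 <= 10 -> ALERT
  After event 10: stock=0 <= 10 -> ALERT
  After event 11: stock=3 <= 10 -> ALERT
  After event 12: stock=6 <= 10 -> ALERT
Alert events: [3, 9, 10, 11, 12]. Count = 5

Answer: 5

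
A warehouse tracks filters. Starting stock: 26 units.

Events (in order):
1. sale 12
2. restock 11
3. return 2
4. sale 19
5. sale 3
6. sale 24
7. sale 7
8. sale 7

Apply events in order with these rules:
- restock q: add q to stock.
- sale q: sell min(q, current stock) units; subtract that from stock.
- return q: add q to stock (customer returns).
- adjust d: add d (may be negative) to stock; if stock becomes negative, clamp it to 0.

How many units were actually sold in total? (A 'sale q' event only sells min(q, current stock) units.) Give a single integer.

Answer: 39

Derivation:
Processing events:
Start: stock = 26
  Event 1 (sale 12): sell min(12,26)=12. stock: 26 - 12 = 14. total_sold = 12
  Event 2 (restock 11): 14 + 11 = 25
  Event 3 (return 2): 25 + 2 = 27
  Event 4 (sale 19): sell min(19,27)=19. stock: 27 - 19 = 8. total_sold = 31
  Event 5 (sale 3): sell min(3,8)=3. stock: 8 - 3 = 5. total_sold = 34
  Event 6 (sale 24): sell min(24,5)=5. stock: 5 - 5 = 0. total_sold = 39
  Event 7 (sale 7): sell min(7,0)=0. stock: 0 - 0 = 0. total_sold = 39
  Event 8 (sale 7): sell min(7,0)=0. stock: 0 - 0 = 0. total_sold = 39
Final: stock = 0, total_sold = 39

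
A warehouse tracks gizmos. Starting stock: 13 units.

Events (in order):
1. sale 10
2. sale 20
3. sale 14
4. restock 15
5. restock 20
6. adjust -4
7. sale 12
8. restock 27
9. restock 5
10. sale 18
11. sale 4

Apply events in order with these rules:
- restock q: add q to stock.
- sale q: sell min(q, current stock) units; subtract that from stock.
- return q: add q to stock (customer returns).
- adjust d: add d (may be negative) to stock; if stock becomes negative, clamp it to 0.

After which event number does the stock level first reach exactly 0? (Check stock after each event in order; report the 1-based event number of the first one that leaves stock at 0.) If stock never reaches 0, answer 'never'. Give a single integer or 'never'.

Answer: 2

Derivation:
Processing events:
Start: stock = 13
  Event 1 (sale 10): sell min(10,13)=10. stock: 13 - 10 = 3. total_sold = 10
  Event 2 (sale 20): sell min(20,3)=3. stock: 3 - 3 = 0. total_sold = 13
  Event 3 (sale 14): sell min(14,0)=0. stock: 0 - 0 = 0. total_sold = 13
  Event 4 (restock 15): 0 + 15 = 15
  Event 5 (restock 20): 15 + 20 = 35
  Event 6 (adjust -4): 35 + -4 = 31
  Event 7 (sale 12): sell min(12,31)=12. stock: 31 - 12 = 19. total_sold = 25
  Event 8 (restock 27): 19 + 27 = 46
  Event 9 (restock 5): 46 + 5 = 51
  Event 10 (sale 18): sell min(18,51)=18. stock: 51 - 18 = 33. total_sold = 43
  Event 11 (sale 4): sell min(4,33)=4. stock: 33 - 4 = 29. total_sold = 47
Final: stock = 29, total_sold = 47

First zero at event 2.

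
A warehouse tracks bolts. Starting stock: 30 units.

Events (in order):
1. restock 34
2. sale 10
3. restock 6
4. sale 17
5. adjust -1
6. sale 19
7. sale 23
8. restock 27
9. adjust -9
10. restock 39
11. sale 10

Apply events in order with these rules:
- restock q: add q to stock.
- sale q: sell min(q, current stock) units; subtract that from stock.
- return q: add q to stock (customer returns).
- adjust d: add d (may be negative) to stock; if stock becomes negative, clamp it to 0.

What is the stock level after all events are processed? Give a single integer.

Processing events:
Start: stock = 30
  Event 1 (restock 34): 30 + 34 = 64
  Event 2 (sale 10): sell min(10,64)=10. stock: 64 - 10 = 54. total_sold = 10
  Event 3 (restock 6): 54 + 6 = 60
  Event 4 (sale 17): sell min(17,60)=17. stock: 60 - 17 = 43. total_sold = 27
  Event 5 (adjust -1): 43 + -1 = 42
  Event 6 (sale 19): sell min(19,42)=19. stock: 42 - 19 = 23. total_sold = 46
  Event 7 (sale 23): sell min(23,23)=23. stock: 23 - 23 = 0. total_sold = 69
  Event 8 (restock 27): 0 + 27 = 27
  Event 9 (adjust -9): 27 + -9 = 18
  Event 10 (restock 39): 18 + 39 = 57
  Event 11 (sale 10): sell min(10,57)=10. stock: 57 - 10 = 47. total_sold = 79
Final: stock = 47, total_sold = 79

Answer: 47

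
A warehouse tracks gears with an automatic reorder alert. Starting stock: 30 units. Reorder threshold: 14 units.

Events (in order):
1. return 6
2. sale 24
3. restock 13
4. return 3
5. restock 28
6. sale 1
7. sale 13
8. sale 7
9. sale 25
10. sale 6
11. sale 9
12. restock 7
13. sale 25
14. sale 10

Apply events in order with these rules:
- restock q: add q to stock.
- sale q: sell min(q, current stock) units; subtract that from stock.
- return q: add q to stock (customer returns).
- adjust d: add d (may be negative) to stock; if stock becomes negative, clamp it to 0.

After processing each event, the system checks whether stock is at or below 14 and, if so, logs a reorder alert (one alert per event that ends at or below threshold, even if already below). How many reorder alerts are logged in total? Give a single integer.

Answer: 7

Derivation:
Processing events:
Start: stock = 30
  Event 1 (return 6): 30 + 6 = 36
  Event 2 (sale 24): sell min(24,36)=24. stock: 36 - 24 = 12. total_sold = 24
  Event 3 (restock 13): 12 + 13 = 25
  Event 4 (return 3): 25 + 3 = 28
  Event 5 (restock 28): 28 + 28 = 56
  Event 6 (sale 1): sell min(1,56)=1. stock: 56 - 1 = 55. total_sold = 25
  Event 7 (sale 13): sell min(13,55)=13. stock: 55 - 13 = 42. total_sold = 38
  Event 8 (sale 7): sell min(7,42)=7. stock: 42 - 7 = 35. total_sold = 45
  Event 9 (sale 25): sell min(25,35)=25. stock: 35 - 25 = 10. total_sold = 70
  Event 10 (sale 6): sell min(6,10)=6. stock: 10 - 6 = 4. total_sold = 76
  Event 11 (sale 9): sell min(9,4)=4. stock: 4 - 4 = 0. total_sold = 80
  Event 12 (restock 7): 0 + 7 = 7
  Event 13 (sale 25): sell min(25,7)=7. stock: 7 - 7 = 0. total_sold = 87
  Event 14 (sale 10): sell min(10,0)=0. stock: 0 - 0 = 0. total_sold = 87
Final: stock = 0, total_sold = 87

Checking against threshold 14:
  After event 1: stock=36 > 14
  After event 2: stock=12 <= 14 -> ALERT
  After event 3: stock=25 > 14
  After event 4: stock=28 > 14
  After event 5: stock=56 > 14
  After event 6: stock=55 > 14
  After event 7: stock=42 > 14
  After event 8: stock=35 > 14
  After event 9: stock=10 <= 14 -> ALERT
  After event 10: stock=4 <= 14 -> ALERT
  After event 11: stock=0 <= 14 -> ALERT
  After event 12: stock=7 <= 14 -> ALERT
  After event 13: stock=0 <= 14 -> ALERT
  After event 14: stock=0 <= 14 -> ALERT
Alert events: [2, 9, 10, 11, 12, 13, 14]. Count = 7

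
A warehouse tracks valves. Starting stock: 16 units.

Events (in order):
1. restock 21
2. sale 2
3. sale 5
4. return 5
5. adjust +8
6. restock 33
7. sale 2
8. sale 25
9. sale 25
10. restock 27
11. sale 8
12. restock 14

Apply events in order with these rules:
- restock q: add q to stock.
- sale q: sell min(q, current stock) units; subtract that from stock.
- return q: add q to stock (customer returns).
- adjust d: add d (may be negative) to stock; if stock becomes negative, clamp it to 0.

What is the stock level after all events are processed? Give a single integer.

Processing events:
Start: stock = 16
  Event 1 (restock 21): 16 + 21 = 37
  Event 2 (sale 2): sell min(2,37)=2. stock: 37 - 2 = 35. total_sold = 2
  Event 3 (sale 5): sell min(5,35)=5. stock: 35 - 5 = 30. total_sold = 7
  Event 4 (return 5): 30 + 5 = 35
  Event 5 (adjust +8): 35 + 8 = 43
  Event 6 (restock 33): 43 + 33 = 76
  Event 7 (sale 2): sell min(2,76)=2. stock: 76 - 2 = 74. total_sold = 9
  Event 8 (sale 25): sell min(25,74)=25. stock: 74 - 25 = 49. total_sold = 34
  Event 9 (sale 25): sell min(25,49)=25. stock: 49 - 25 = 24. total_sold = 59
  Event 10 (restock 27): 24 + 27 = 51
  Event 11 (sale 8): sell min(8,51)=8. stock: 51 - 8 = 43. total_sold = 67
  Event 12 (restock 14): 43 + 14 = 57
Final: stock = 57, total_sold = 67

Answer: 57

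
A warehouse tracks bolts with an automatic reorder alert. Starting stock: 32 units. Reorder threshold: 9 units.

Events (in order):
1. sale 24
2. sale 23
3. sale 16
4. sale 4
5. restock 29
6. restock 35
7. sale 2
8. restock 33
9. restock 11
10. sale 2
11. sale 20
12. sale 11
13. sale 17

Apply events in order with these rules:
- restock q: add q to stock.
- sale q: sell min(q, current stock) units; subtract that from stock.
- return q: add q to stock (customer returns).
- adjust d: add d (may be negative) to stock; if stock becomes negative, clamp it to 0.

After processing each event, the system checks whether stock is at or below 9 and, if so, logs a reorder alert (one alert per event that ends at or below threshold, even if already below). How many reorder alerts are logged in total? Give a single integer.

Processing events:
Start: stock = 32
  Event 1 (sale 24): sell min(24,32)=24. stock: 32 - 24 = 8. total_sold = 24
  Event 2 (sale 23): sell min(23,8)=8. stock: 8 - 8 = 0. total_sold = 32
  Event 3 (sale 16): sell min(16,0)=0. stock: 0 - 0 = 0. total_sold = 32
  Event 4 (sale 4): sell min(4,0)=0. stock: 0 - 0 = 0. total_sold = 32
  Event 5 (restock 29): 0 + 29 = 29
  Event 6 (restock 35): 29 + 35 = 64
  Event 7 (sale 2): sell min(2,64)=2. stock: 64 - 2 = 62. total_sold = 34
  Event 8 (restock 33): 62 + 33 = 95
  Event 9 (restock 11): 95 + 11 = 106
  Event 10 (sale 2): sell min(2,106)=2. stock: 106 - 2 = 104. total_sold = 36
  Event 11 (sale 20): sell min(20,104)=20. stock: 104 - 20 = 84. total_sold = 56
  Event 12 (sale 11): sell min(11,84)=11. stock: 84 - 11 = 73. total_sold = 67
  Event 13 (sale 17): sell min(17,73)=17. stock: 73 - 17 = 56. total_sold = 84
Final: stock = 56, total_sold = 84

Checking against threshold 9:
  After event 1: stock=8 <= 9 -> ALERT
  After event 2: stock=0 <= 9 -> ALERT
  After event 3: stock=0 <= 9 -> ALERT
  After event 4: stock=0 <= 9 -> ALERT
  After event 5: stock=29 > 9
  After event 6: stock=64 > 9
  After event 7: stock=62 > 9
  After event 8: stock=95 > 9
  After event 9: stock=106 > 9
  After event 10: stock=104 > 9
  After event 11: stock=84 > 9
  After event 12: stock=73 > 9
  After event 13: stock=56 > 9
Alert events: [1, 2, 3, 4]. Count = 4

Answer: 4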